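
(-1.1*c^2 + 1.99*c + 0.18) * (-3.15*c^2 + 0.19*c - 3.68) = 3.465*c^4 - 6.4775*c^3 + 3.8591*c^2 - 7.289*c - 0.6624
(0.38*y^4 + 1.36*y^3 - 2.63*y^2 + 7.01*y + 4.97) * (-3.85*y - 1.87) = -1.463*y^5 - 5.9466*y^4 + 7.5823*y^3 - 22.0704*y^2 - 32.2432*y - 9.2939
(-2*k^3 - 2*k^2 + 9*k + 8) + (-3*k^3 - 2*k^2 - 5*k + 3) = -5*k^3 - 4*k^2 + 4*k + 11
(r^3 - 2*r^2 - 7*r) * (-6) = -6*r^3 + 12*r^2 + 42*r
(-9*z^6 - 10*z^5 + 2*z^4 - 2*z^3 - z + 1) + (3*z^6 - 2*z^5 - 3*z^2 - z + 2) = -6*z^6 - 12*z^5 + 2*z^4 - 2*z^3 - 3*z^2 - 2*z + 3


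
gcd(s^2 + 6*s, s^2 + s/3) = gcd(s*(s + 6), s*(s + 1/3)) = s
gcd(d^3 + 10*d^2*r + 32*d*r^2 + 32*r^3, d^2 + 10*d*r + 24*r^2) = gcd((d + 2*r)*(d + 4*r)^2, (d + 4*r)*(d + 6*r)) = d + 4*r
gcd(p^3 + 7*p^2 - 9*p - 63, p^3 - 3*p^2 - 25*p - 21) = p + 3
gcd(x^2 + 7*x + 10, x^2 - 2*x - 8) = x + 2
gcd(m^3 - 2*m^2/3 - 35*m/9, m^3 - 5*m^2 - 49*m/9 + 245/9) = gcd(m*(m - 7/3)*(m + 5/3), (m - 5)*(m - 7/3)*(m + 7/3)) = m - 7/3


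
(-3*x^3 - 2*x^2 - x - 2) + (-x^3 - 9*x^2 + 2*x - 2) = -4*x^3 - 11*x^2 + x - 4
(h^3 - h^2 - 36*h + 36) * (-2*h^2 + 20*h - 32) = -2*h^5 + 22*h^4 + 20*h^3 - 760*h^2 + 1872*h - 1152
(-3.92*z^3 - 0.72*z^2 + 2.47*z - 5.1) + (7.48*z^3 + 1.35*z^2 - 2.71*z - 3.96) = 3.56*z^3 + 0.63*z^2 - 0.24*z - 9.06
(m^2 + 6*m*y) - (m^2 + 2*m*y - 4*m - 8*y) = 4*m*y + 4*m + 8*y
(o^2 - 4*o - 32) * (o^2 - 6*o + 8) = o^4 - 10*o^3 + 160*o - 256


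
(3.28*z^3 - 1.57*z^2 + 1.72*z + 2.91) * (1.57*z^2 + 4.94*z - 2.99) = 5.1496*z^5 + 13.7383*z^4 - 14.8626*z^3 + 17.7598*z^2 + 9.2326*z - 8.7009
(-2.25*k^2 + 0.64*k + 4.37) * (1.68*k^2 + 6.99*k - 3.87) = -3.78*k^4 - 14.6523*k^3 + 20.5227*k^2 + 28.0695*k - 16.9119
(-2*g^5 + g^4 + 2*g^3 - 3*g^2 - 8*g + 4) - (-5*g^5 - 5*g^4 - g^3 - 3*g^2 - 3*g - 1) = 3*g^5 + 6*g^4 + 3*g^3 - 5*g + 5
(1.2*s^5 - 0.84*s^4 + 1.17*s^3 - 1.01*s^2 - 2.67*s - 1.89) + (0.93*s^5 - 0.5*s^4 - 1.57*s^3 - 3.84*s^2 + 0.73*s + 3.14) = 2.13*s^5 - 1.34*s^4 - 0.4*s^3 - 4.85*s^2 - 1.94*s + 1.25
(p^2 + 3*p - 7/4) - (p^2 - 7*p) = 10*p - 7/4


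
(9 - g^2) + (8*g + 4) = -g^2 + 8*g + 13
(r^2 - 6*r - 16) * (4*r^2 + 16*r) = 4*r^4 - 8*r^3 - 160*r^2 - 256*r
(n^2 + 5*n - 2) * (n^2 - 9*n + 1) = n^4 - 4*n^3 - 46*n^2 + 23*n - 2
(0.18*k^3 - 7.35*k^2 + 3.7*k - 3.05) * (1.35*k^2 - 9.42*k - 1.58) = 0.243*k^5 - 11.6181*k^4 + 73.9476*k^3 - 27.3585*k^2 + 22.885*k + 4.819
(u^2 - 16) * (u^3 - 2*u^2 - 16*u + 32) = u^5 - 2*u^4 - 32*u^3 + 64*u^2 + 256*u - 512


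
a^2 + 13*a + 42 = (a + 6)*(a + 7)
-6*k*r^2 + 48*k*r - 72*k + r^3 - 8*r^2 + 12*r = (-6*k + r)*(r - 6)*(r - 2)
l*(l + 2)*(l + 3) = l^3 + 5*l^2 + 6*l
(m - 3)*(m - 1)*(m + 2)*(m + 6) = m^4 + 4*m^3 - 17*m^2 - 24*m + 36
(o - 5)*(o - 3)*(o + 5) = o^3 - 3*o^2 - 25*o + 75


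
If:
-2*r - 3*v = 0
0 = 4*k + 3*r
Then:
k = 9*v/8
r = -3*v/2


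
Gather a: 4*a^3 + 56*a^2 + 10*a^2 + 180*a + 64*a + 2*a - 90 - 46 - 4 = 4*a^3 + 66*a^2 + 246*a - 140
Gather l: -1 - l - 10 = -l - 11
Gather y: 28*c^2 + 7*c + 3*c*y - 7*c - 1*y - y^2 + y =28*c^2 + 3*c*y - y^2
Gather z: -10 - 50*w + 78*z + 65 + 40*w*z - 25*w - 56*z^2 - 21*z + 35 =-75*w - 56*z^2 + z*(40*w + 57) + 90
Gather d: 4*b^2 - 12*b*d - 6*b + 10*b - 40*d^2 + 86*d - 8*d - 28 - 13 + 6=4*b^2 + 4*b - 40*d^2 + d*(78 - 12*b) - 35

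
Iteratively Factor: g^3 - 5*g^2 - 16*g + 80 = (g - 4)*(g^2 - g - 20) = (g - 5)*(g - 4)*(g + 4)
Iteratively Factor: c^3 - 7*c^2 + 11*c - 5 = (c - 1)*(c^2 - 6*c + 5) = (c - 1)^2*(c - 5)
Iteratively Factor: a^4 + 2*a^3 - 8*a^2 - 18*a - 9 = (a - 3)*(a^3 + 5*a^2 + 7*a + 3) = (a - 3)*(a + 3)*(a^2 + 2*a + 1) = (a - 3)*(a + 1)*(a + 3)*(a + 1)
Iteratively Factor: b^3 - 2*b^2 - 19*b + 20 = (b - 5)*(b^2 + 3*b - 4) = (b - 5)*(b - 1)*(b + 4)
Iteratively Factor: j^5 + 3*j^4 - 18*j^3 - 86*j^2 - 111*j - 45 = (j + 3)*(j^4 - 18*j^2 - 32*j - 15) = (j + 3)^2*(j^3 - 3*j^2 - 9*j - 5) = (j - 5)*(j + 3)^2*(j^2 + 2*j + 1) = (j - 5)*(j + 1)*(j + 3)^2*(j + 1)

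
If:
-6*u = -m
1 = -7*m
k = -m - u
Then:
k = 1/6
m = -1/7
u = -1/42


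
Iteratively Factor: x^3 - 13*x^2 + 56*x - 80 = (x - 4)*(x^2 - 9*x + 20) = (x - 5)*(x - 4)*(x - 4)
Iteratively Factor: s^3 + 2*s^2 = (s + 2)*(s^2) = s*(s + 2)*(s)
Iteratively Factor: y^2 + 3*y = (y + 3)*(y)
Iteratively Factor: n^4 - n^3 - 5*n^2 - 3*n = (n - 3)*(n^3 + 2*n^2 + n) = n*(n - 3)*(n^2 + 2*n + 1) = n*(n - 3)*(n + 1)*(n + 1)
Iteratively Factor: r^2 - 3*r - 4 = (r - 4)*(r + 1)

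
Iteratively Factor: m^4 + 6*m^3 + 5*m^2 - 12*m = (m)*(m^3 + 6*m^2 + 5*m - 12) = m*(m + 4)*(m^2 + 2*m - 3) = m*(m + 3)*(m + 4)*(m - 1)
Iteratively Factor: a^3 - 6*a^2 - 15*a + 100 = (a - 5)*(a^2 - a - 20) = (a - 5)^2*(a + 4)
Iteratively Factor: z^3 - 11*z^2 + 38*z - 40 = (z - 5)*(z^2 - 6*z + 8) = (z - 5)*(z - 4)*(z - 2)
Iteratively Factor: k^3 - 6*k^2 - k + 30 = (k - 3)*(k^2 - 3*k - 10) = (k - 5)*(k - 3)*(k + 2)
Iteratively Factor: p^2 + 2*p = (p + 2)*(p)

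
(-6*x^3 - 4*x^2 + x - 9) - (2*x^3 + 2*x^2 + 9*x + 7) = -8*x^3 - 6*x^2 - 8*x - 16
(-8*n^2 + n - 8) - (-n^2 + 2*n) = -7*n^2 - n - 8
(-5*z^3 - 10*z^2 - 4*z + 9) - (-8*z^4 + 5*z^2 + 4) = 8*z^4 - 5*z^3 - 15*z^2 - 4*z + 5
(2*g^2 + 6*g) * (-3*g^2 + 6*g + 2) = -6*g^4 - 6*g^3 + 40*g^2 + 12*g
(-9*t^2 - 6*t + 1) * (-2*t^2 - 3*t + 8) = 18*t^4 + 39*t^3 - 56*t^2 - 51*t + 8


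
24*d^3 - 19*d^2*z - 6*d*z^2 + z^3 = (-8*d + z)*(-d + z)*(3*d + z)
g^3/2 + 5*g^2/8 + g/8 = g*(g/2 + 1/2)*(g + 1/4)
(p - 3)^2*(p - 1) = p^3 - 7*p^2 + 15*p - 9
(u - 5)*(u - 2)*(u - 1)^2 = u^4 - 9*u^3 + 25*u^2 - 27*u + 10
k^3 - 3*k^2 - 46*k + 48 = (k - 8)*(k - 1)*(k + 6)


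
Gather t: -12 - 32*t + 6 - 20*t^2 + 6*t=-20*t^2 - 26*t - 6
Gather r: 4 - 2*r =4 - 2*r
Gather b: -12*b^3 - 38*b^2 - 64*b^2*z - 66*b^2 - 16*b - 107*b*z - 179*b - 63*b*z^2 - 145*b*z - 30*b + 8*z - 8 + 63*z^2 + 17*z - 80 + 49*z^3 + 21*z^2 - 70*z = -12*b^3 + b^2*(-64*z - 104) + b*(-63*z^2 - 252*z - 225) + 49*z^3 + 84*z^2 - 45*z - 88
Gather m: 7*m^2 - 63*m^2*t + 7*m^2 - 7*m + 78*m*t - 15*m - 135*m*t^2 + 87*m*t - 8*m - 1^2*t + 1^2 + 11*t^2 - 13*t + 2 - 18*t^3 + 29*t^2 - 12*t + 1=m^2*(14 - 63*t) + m*(-135*t^2 + 165*t - 30) - 18*t^3 + 40*t^2 - 26*t + 4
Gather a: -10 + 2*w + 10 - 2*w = 0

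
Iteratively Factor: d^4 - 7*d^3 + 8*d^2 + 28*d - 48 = (d + 2)*(d^3 - 9*d^2 + 26*d - 24) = (d - 3)*(d + 2)*(d^2 - 6*d + 8) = (d - 4)*(d - 3)*(d + 2)*(d - 2)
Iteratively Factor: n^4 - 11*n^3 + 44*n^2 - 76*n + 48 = (n - 2)*(n^3 - 9*n^2 + 26*n - 24) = (n - 3)*(n - 2)*(n^2 - 6*n + 8) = (n - 4)*(n - 3)*(n - 2)*(n - 2)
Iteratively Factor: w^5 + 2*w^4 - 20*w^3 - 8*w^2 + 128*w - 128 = (w + 4)*(w^4 - 2*w^3 - 12*w^2 + 40*w - 32) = (w - 2)*(w + 4)*(w^3 - 12*w + 16) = (w - 2)^2*(w + 4)*(w^2 + 2*w - 8) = (w - 2)^2*(w + 4)^2*(w - 2)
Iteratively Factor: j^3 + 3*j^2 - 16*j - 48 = (j + 4)*(j^2 - j - 12) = (j - 4)*(j + 4)*(j + 3)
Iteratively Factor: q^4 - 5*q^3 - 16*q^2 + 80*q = (q)*(q^3 - 5*q^2 - 16*q + 80) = q*(q - 4)*(q^2 - q - 20) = q*(q - 5)*(q - 4)*(q + 4)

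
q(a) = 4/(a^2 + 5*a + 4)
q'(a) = 4*(-2*a - 5)/(a^2 + 5*a + 4)^2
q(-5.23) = 0.77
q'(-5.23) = 0.81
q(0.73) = 0.49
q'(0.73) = -0.39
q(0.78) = 0.47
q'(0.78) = -0.36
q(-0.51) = 2.34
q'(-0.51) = -5.44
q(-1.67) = -2.56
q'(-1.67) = -2.72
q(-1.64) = -2.65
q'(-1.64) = -3.02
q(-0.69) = 3.90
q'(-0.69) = -13.75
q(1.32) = 0.32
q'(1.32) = -0.20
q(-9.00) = 0.10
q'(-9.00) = 0.03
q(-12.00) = 0.05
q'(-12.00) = 0.01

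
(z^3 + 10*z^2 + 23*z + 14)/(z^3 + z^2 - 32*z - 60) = (z^2 + 8*z + 7)/(z^2 - z - 30)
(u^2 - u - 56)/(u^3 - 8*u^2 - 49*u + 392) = 1/(u - 7)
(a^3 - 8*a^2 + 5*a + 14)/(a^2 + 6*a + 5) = (a^2 - 9*a + 14)/(a + 5)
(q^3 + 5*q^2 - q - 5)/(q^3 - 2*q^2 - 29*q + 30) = (q + 1)/(q - 6)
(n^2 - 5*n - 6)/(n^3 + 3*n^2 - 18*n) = (n^2 - 5*n - 6)/(n*(n^2 + 3*n - 18))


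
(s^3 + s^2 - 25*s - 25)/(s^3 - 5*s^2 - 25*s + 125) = (s + 1)/(s - 5)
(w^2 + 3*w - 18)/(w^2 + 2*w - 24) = (w - 3)/(w - 4)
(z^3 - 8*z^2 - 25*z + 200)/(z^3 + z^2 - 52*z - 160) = (z - 5)/(z + 4)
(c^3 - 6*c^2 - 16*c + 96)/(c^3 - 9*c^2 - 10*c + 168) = (c - 4)/(c - 7)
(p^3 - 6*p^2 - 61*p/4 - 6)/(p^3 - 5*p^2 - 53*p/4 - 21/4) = (p - 8)/(p - 7)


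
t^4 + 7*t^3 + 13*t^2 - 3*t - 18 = (t - 1)*(t + 2)*(t + 3)^2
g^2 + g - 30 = (g - 5)*(g + 6)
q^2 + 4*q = q*(q + 4)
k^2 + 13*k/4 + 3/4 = (k + 1/4)*(k + 3)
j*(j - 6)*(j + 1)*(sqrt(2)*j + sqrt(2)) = sqrt(2)*j^4 - 4*sqrt(2)*j^3 - 11*sqrt(2)*j^2 - 6*sqrt(2)*j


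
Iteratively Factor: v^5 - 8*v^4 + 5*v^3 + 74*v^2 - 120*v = (v - 4)*(v^4 - 4*v^3 - 11*v^2 + 30*v) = v*(v - 4)*(v^3 - 4*v^2 - 11*v + 30) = v*(v - 5)*(v - 4)*(v^2 + v - 6) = v*(v - 5)*(v - 4)*(v - 2)*(v + 3)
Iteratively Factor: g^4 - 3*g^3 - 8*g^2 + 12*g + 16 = (g + 2)*(g^3 - 5*g^2 + 2*g + 8) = (g - 4)*(g + 2)*(g^2 - g - 2) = (g - 4)*(g - 2)*(g + 2)*(g + 1)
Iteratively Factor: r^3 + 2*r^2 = (r)*(r^2 + 2*r) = r^2*(r + 2)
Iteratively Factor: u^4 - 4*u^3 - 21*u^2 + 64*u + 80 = (u - 4)*(u^3 - 21*u - 20) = (u - 4)*(u + 4)*(u^2 - 4*u - 5) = (u - 5)*(u - 4)*(u + 4)*(u + 1)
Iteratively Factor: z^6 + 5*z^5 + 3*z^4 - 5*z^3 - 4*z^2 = (z + 4)*(z^5 + z^4 - z^3 - z^2) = (z + 1)*(z + 4)*(z^4 - z^2) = (z + 1)^2*(z + 4)*(z^3 - z^2) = z*(z + 1)^2*(z + 4)*(z^2 - z) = z*(z - 1)*(z + 1)^2*(z + 4)*(z)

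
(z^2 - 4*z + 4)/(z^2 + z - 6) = (z - 2)/(z + 3)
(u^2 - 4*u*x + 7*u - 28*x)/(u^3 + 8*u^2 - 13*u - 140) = (u - 4*x)/(u^2 + u - 20)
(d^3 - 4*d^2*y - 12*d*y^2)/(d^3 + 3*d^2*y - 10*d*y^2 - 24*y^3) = d*(-d + 6*y)/(-d^2 - d*y + 12*y^2)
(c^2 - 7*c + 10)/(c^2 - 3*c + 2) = (c - 5)/(c - 1)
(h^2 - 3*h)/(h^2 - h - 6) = h/(h + 2)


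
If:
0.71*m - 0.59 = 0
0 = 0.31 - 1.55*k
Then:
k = 0.20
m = 0.83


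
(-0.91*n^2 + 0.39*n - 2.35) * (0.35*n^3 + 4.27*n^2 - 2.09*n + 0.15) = -0.3185*n^5 - 3.7492*n^4 + 2.7447*n^3 - 10.9861*n^2 + 4.97*n - 0.3525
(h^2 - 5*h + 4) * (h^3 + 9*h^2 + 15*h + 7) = h^5 + 4*h^4 - 26*h^3 - 32*h^2 + 25*h + 28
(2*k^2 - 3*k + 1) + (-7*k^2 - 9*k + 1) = -5*k^2 - 12*k + 2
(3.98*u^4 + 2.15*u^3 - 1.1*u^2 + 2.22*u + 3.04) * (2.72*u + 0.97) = 10.8256*u^5 + 9.7086*u^4 - 0.906500000000001*u^3 + 4.9714*u^2 + 10.4222*u + 2.9488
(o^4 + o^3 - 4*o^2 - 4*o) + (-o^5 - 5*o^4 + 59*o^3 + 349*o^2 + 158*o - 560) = -o^5 - 4*o^4 + 60*o^3 + 345*o^2 + 154*o - 560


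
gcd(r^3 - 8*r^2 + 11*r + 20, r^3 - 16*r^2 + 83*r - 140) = r^2 - 9*r + 20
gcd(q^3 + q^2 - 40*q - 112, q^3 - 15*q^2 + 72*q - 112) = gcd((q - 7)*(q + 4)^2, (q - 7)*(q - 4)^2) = q - 7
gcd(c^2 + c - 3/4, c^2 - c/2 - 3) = c + 3/2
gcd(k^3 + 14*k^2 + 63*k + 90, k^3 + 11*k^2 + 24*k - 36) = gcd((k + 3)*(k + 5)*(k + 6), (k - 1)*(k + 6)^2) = k + 6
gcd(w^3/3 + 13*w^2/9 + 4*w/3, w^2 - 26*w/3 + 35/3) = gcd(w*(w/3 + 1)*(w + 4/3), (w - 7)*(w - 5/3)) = 1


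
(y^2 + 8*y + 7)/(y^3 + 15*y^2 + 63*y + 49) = 1/(y + 7)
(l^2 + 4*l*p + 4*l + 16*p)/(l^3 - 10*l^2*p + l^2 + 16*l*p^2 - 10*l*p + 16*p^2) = (l^2 + 4*l*p + 4*l + 16*p)/(l^3 - 10*l^2*p + l^2 + 16*l*p^2 - 10*l*p + 16*p^2)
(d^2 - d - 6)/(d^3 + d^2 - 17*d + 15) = (d + 2)/(d^2 + 4*d - 5)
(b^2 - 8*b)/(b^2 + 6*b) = (b - 8)/(b + 6)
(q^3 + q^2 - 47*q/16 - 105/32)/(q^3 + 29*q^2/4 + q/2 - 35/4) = (q^2 - q/4 - 21/8)/(q^2 + 6*q - 7)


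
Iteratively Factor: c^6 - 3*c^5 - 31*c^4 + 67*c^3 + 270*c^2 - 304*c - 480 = (c + 3)*(c^5 - 6*c^4 - 13*c^3 + 106*c^2 - 48*c - 160) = (c - 2)*(c + 3)*(c^4 - 4*c^3 - 21*c^2 + 64*c + 80) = (c - 5)*(c - 2)*(c + 3)*(c^3 + c^2 - 16*c - 16) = (c - 5)*(c - 4)*(c - 2)*(c + 3)*(c^2 + 5*c + 4) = (c - 5)*(c - 4)*(c - 2)*(c + 1)*(c + 3)*(c + 4)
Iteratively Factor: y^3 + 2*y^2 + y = (y)*(y^2 + 2*y + 1) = y*(y + 1)*(y + 1)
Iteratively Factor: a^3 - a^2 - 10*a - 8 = (a - 4)*(a^2 + 3*a + 2) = (a - 4)*(a + 1)*(a + 2)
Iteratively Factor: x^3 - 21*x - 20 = (x + 4)*(x^2 - 4*x - 5) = (x + 1)*(x + 4)*(x - 5)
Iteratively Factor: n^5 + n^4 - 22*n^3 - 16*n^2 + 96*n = (n + 4)*(n^4 - 3*n^3 - 10*n^2 + 24*n) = (n + 3)*(n + 4)*(n^3 - 6*n^2 + 8*n) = n*(n + 3)*(n + 4)*(n^2 - 6*n + 8) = n*(n - 4)*(n + 3)*(n + 4)*(n - 2)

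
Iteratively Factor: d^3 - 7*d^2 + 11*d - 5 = (d - 1)*(d^2 - 6*d + 5) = (d - 5)*(d - 1)*(d - 1)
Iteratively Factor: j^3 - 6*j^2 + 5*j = (j)*(j^2 - 6*j + 5) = j*(j - 1)*(j - 5)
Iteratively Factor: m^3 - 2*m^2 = (m)*(m^2 - 2*m) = m^2*(m - 2)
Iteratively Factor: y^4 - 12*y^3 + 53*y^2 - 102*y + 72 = (y - 2)*(y^3 - 10*y^2 + 33*y - 36) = (y - 4)*(y - 2)*(y^2 - 6*y + 9) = (y - 4)*(y - 3)*(y - 2)*(y - 3)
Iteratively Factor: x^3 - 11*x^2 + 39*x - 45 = (x - 3)*(x^2 - 8*x + 15) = (x - 3)^2*(x - 5)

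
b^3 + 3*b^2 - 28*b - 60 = (b - 5)*(b + 2)*(b + 6)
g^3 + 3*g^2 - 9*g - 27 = (g - 3)*(g + 3)^2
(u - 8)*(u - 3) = u^2 - 11*u + 24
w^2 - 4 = (w - 2)*(w + 2)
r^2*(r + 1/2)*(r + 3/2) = r^4 + 2*r^3 + 3*r^2/4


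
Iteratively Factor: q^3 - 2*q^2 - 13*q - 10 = (q + 1)*(q^2 - 3*q - 10) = (q + 1)*(q + 2)*(q - 5)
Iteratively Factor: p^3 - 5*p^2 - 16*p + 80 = (p - 4)*(p^2 - p - 20) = (p - 4)*(p + 4)*(p - 5)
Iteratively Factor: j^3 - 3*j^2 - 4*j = (j - 4)*(j^2 + j) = (j - 4)*(j + 1)*(j)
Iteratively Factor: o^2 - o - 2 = (o + 1)*(o - 2)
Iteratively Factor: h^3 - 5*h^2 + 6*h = (h - 3)*(h^2 - 2*h) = (h - 3)*(h - 2)*(h)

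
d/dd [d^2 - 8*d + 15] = 2*d - 8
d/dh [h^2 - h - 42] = 2*h - 1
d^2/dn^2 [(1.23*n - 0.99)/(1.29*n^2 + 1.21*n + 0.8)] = ((1.23*n - 0.99)*(2.58*n + 1.21)*(5.16*n + 2.42) - (9.5202*n + 0.4224)*(1.29*n^2 + 1.21*n + 0.8))/(1.29*n^2 + 1.21*n + 0.8)^3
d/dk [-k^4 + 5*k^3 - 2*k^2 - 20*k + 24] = -4*k^3 + 15*k^2 - 4*k - 20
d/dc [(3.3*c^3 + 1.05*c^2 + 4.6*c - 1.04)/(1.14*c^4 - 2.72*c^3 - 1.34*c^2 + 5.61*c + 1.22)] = (-3.762*c^6 - 2.394*c^5 - 17.298*c^4 + 66.7924*c^3 + 15.6461*c^2 - 0.225200000000001*c + 11.4464)/(1.2996*c^8 - 6.2016*c^7 + 4.3432*c^6 + 20.0804*c^5 - 25.9412*c^4 - 21.6716*c^3 + 28.2025*c^2 + 13.6884*c + 1.4884)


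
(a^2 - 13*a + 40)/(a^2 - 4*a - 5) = (a - 8)/(a + 1)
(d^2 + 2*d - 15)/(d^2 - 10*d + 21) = (d + 5)/(d - 7)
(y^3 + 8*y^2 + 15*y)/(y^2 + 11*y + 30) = y*(y + 3)/(y + 6)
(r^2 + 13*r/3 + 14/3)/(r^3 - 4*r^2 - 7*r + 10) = (r + 7/3)/(r^2 - 6*r + 5)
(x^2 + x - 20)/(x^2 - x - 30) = (x - 4)/(x - 6)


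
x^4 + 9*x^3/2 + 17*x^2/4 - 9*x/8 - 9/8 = (x - 1/2)*(x + 1/2)*(x + 3/2)*(x + 3)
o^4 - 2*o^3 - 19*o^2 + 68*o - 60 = (o - 3)*(o - 2)^2*(o + 5)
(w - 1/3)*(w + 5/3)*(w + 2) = w^3 + 10*w^2/3 + 19*w/9 - 10/9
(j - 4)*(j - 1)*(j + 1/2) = j^3 - 9*j^2/2 + 3*j/2 + 2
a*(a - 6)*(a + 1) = a^3 - 5*a^2 - 6*a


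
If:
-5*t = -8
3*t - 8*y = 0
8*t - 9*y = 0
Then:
No Solution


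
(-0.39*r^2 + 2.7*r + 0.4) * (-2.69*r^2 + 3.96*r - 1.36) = 1.0491*r^4 - 8.8074*r^3 + 10.1464*r^2 - 2.088*r - 0.544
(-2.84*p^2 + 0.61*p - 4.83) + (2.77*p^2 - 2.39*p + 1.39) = -0.0699999999999998*p^2 - 1.78*p - 3.44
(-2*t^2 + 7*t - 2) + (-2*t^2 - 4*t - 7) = -4*t^2 + 3*t - 9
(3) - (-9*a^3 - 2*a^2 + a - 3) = 9*a^3 + 2*a^2 - a + 6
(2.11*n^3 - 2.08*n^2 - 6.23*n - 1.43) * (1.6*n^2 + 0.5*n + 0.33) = 3.376*n^5 - 2.273*n^4 - 10.3117*n^3 - 6.0894*n^2 - 2.7709*n - 0.4719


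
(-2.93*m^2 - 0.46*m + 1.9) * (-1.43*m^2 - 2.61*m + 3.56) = 4.1899*m^4 + 8.3051*m^3 - 11.9472*m^2 - 6.5966*m + 6.764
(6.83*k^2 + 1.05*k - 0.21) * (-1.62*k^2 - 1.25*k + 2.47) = -11.0646*k^4 - 10.2385*k^3 + 15.8978*k^2 + 2.856*k - 0.5187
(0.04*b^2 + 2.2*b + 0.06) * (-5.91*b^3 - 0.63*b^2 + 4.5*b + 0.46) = -0.2364*b^5 - 13.0272*b^4 - 1.5606*b^3 + 9.8806*b^2 + 1.282*b + 0.0276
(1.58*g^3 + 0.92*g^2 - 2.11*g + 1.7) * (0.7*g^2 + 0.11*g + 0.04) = 1.106*g^5 + 0.8178*g^4 - 1.3126*g^3 + 0.9947*g^2 + 0.1026*g + 0.068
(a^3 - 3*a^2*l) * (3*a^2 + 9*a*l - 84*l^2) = 3*a^5 - 111*a^3*l^2 + 252*a^2*l^3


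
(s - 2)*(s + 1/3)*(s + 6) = s^3 + 13*s^2/3 - 32*s/3 - 4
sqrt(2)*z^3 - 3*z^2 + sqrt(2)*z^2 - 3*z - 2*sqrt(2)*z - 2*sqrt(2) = (z + 1)*(z - 2*sqrt(2))*(sqrt(2)*z + 1)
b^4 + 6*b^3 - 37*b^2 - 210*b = b*(b - 6)*(b + 5)*(b + 7)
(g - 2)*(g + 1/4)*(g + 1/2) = g^3 - 5*g^2/4 - 11*g/8 - 1/4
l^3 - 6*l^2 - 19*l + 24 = (l - 8)*(l - 1)*(l + 3)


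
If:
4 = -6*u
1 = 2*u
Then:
No Solution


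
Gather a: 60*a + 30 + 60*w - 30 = 60*a + 60*w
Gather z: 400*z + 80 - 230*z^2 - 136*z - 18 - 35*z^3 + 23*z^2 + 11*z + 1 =-35*z^3 - 207*z^2 + 275*z + 63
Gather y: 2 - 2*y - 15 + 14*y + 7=12*y - 6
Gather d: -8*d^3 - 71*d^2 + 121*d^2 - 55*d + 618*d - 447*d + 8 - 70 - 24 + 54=-8*d^3 + 50*d^2 + 116*d - 32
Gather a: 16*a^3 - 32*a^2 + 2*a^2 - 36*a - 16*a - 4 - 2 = 16*a^3 - 30*a^2 - 52*a - 6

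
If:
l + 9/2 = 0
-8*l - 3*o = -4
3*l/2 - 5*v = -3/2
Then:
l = -9/2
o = 40/3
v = -21/20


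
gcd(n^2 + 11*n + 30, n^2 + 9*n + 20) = n + 5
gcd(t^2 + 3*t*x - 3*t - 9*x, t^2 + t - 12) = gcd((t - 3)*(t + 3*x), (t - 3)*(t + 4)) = t - 3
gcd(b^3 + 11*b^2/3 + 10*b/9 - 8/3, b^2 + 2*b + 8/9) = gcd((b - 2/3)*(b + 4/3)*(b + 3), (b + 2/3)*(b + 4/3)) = b + 4/3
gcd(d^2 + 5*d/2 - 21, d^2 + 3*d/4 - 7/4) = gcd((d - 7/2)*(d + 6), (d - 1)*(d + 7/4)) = 1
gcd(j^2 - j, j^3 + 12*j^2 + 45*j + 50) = 1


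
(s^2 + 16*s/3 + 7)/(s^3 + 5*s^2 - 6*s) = (s^2 + 16*s/3 + 7)/(s*(s^2 + 5*s - 6))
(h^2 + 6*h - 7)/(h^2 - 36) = (h^2 + 6*h - 7)/(h^2 - 36)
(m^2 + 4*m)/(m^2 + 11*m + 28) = m/(m + 7)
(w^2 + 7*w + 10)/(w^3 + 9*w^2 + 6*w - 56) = (w^2 + 7*w + 10)/(w^3 + 9*w^2 + 6*w - 56)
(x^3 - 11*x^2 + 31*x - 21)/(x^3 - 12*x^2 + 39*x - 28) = (x - 3)/(x - 4)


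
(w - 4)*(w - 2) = w^2 - 6*w + 8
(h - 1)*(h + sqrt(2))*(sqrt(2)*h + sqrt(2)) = sqrt(2)*h^3 + 2*h^2 - sqrt(2)*h - 2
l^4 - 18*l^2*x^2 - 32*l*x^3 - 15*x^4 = (l - 5*x)*(l + x)^2*(l + 3*x)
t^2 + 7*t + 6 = (t + 1)*(t + 6)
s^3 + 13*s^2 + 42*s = s*(s + 6)*(s + 7)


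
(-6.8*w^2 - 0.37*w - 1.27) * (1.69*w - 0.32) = -11.492*w^3 + 1.5507*w^2 - 2.0279*w + 0.4064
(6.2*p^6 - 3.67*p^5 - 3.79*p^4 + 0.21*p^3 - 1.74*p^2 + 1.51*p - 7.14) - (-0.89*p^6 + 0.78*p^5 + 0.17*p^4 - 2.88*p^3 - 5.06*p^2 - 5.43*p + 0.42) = 7.09*p^6 - 4.45*p^5 - 3.96*p^4 + 3.09*p^3 + 3.32*p^2 + 6.94*p - 7.56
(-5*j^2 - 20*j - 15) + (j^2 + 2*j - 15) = -4*j^2 - 18*j - 30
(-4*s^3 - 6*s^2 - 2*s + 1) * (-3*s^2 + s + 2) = 12*s^5 + 14*s^4 - 8*s^3 - 17*s^2 - 3*s + 2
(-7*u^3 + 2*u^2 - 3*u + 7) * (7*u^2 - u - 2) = -49*u^5 + 21*u^4 - 9*u^3 + 48*u^2 - u - 14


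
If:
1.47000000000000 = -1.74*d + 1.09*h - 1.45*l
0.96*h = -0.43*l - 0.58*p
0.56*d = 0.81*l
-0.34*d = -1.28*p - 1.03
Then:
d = -0.29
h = 0.62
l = -0.20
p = -0.88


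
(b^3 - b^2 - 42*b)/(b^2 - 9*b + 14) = b*(b + 6)/(b - 2)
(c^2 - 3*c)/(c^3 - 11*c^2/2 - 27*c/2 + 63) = 2*c/(2*c^2 - 5*c - 42)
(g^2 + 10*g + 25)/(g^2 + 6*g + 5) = (g + 5)/(g + 1)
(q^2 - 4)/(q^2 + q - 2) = (q - 2)/(q - 1)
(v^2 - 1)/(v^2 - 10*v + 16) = (v^2 - 1)/(v^2 - 10*v + 16)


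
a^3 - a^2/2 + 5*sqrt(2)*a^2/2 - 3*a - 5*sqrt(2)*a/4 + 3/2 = (a - 1/2)*(a - sqrt(2)/2)*(a + 3*sqrt(2))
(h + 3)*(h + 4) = h^2 + 7*h + 12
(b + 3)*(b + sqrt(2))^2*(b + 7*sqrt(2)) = b^4 + 3*b^3 + 9*sqrt(2)*b^3 + 30*b^2 + 27*sqrt(2)*b^2 + 14*sqrt(2)*b + 90*b + 42*sqrt(2)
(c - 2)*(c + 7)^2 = c^3 + 12*c^2 + 21*c - 98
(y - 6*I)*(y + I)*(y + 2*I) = y^3 - 3*I*y^2 + 16*y + 12*I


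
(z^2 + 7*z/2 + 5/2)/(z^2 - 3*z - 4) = (z + 5/2)/(z - 4)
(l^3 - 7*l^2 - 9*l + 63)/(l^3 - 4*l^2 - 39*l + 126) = (l + 3)/(l + 6)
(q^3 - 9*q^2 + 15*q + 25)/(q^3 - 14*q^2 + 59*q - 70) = (q^2 - 4*q - 5)/(q^2 - 9*q + 14)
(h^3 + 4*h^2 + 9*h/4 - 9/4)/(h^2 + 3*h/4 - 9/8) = 2*(2*h^2 + 5*h - 3)/(4*h - 3)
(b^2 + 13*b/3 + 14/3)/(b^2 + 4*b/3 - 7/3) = (b + 2)/(b - 1)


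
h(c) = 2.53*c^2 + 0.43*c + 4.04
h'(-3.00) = -14.75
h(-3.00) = 25.52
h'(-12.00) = -60.29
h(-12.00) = 363.20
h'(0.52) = 3.06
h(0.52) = 4.95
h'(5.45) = 28.01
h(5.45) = 81.53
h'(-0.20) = -0.58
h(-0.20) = 4.06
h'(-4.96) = -24.67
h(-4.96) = 64.15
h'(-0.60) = -2.61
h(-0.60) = 4.69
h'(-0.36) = -1.39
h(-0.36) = 4.21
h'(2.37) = 12.42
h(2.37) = 19.27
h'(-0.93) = -4.28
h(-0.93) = 5.83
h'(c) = 5.06*c + 0.43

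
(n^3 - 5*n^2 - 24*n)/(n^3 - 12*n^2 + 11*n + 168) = n/(n - 7)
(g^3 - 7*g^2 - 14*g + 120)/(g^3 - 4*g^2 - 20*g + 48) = (g - 5)/(g - 2)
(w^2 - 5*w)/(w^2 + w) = (w - 5)/(w + 1)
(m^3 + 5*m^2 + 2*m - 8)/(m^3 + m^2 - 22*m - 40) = (m - 1)/(m - 5)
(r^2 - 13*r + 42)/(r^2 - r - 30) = (r - 7)/(r + 5)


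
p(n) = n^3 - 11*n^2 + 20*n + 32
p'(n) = 3*n^2 - 22*n + 20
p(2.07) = 35.14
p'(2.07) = -12.69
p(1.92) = 36.93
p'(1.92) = -11.18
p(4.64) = -12.13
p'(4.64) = -17.49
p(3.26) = 14.94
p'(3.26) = -19.84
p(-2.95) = -148.40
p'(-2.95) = 111.01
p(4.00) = 0.00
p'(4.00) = -20.00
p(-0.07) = 30.55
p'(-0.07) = 21.55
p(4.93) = -16.93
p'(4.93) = -15.55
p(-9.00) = -1768.00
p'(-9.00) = 461.00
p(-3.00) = -154.00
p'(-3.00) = 113.00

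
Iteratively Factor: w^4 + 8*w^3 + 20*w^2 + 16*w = (w + 2)*(w^3 + 6*w^2 + 8*w) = (w + 2)^2*(w^2 + 4*w) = w*(w + 2)^2*(w + 4)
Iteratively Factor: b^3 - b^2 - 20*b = (b + 4)*(b^2 - 5*b) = (b - 5)*(b + 4)*(b)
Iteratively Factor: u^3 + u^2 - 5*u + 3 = (u - 1)*(u^2 + 2*u - 3) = (u - 1)*(u + 3)*(u - 1)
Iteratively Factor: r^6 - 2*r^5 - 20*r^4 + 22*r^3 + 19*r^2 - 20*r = (r)*(r^5 - 2*r^4 - 20*r^3 + 22*r^2 + 19*r - 20) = r*(r + 4)*(r^4 - 6*r^3 + 4*r^2 + 6*r - 5) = r*(r - 5)*(r + 4)*(r^3 - r^2 - r + 1) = r*(r - 5)*(r - 1)*(r + 4)*(r^2 - 1) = r*(r - 5)*(r - 1)*(r + 1)*(r + 4)*(r - 1)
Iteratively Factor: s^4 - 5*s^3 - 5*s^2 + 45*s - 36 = (s - 4)*(s^3 - s^2 - 9*s + 9) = (s - 4)*(s + 3)*(s^2 - 4*s + 3) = (s - 4)*(s - 3)*(s + 3)*(s - 1)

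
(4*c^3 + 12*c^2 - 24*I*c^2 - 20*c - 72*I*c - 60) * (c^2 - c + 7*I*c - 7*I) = 4*c^5 + 8*c^4 + 4*I*c^4 + 136*c^3 + 8*I*c^3 + 296*c^2 - 152*I*c^2 - 444*c - 280*I*c + 420*I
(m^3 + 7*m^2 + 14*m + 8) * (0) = 0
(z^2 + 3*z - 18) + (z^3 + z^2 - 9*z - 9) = z^3 + 2*z^2 - 6*z - 27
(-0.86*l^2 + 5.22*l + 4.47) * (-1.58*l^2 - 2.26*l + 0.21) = 1.3588*l^4 - 6.304*l^3 - 19.0404*l^2 - 9.006*l + 0.9387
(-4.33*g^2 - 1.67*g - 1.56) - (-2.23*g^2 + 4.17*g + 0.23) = -2.1*g^2 - 5.84*g - 1.79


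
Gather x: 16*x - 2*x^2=-2*x^2 + 16*x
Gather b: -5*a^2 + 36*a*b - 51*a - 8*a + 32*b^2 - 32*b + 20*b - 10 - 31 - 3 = -5*a^2 - 59*a + 32*b^2 + b*(36*a - 12) - 44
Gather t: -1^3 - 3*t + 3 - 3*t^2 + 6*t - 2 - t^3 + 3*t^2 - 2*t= -t^3 + t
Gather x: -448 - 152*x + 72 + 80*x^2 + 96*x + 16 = 80*x^2 - 56*x - 360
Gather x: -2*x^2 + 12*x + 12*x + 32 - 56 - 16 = -2*x^2 + 24*x - 40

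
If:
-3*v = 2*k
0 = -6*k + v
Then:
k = 0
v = 0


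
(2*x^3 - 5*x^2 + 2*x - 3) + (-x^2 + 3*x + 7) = 2*x^3 - 6*x^2 + 5*x + 4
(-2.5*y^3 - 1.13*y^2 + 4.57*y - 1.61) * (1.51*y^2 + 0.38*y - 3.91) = -3.775*y^5 - 2.6563*y^4 + 16.2463*y^3 + 3.7238*y^2 - 18.4805*y + 6.2951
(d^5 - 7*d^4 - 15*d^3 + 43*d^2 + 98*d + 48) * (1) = d^5 - 7*d^4 - 15*d^3 + 43*d^2 + 98*d + 48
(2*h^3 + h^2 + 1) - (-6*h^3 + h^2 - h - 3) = 8*h^3 + h + 4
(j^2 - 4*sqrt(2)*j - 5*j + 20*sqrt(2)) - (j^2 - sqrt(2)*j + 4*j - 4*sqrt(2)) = -9*j - 3*sqrt(2)*j + 24*sqrt(2)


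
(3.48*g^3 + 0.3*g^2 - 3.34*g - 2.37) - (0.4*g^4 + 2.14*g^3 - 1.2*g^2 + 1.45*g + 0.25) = -0.4*g^4 + 1.34*g^3 + 1.5*g^2 - 4.79*g - 2.62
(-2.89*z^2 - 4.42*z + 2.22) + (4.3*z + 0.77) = -2.89*z^2 - 0.12*z + 2.99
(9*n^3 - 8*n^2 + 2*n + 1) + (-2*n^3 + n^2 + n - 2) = 7*n^3 - 7*n^2 + 3*n - 1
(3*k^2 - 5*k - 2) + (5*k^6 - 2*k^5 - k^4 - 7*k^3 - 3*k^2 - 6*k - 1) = 5*k^6 - 2*k^5 - k^4 - 7*k^3 - 11*k - 3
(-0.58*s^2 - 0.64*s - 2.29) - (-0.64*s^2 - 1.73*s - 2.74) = 0.0600000000000001*s^2 + 1.09*s + 0.45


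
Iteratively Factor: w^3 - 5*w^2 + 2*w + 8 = (w - 2)*(w^2 - 3*w - 4) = (w - 2)*(w + 1)*(w - 4)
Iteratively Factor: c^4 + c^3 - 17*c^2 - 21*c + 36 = (c - 4)*(c^3 + 5*c^2 + 3*c - 9) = (c - 4)*(c + 3)*(c^2 + 2*c - 3) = (c - 4)*(c + 3)^2*(c - 1)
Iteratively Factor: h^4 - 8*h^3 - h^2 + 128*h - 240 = (h + 4)*(h^3 - 12*h^2 + 47*h - 60) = (h - 5)*(h + 4)*(h^2 - 7*h + 12) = (h - 5)*(h - 3)*(h + 4)*(h - 4)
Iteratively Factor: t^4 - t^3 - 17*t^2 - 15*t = (t - 5)*(t^3 + 4*t^2 + 3*t) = (t - 5)*(t + 3)*(t^2 + t) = (t - 5)*(t + 1)*(t + 3)*(t)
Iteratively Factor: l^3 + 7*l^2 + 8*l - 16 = (l + 4)*(l^2 + 3*l - 4) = (l - 1)*(l + 4)*(l + 4)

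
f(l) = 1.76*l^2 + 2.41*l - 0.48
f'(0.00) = 2.41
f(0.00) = -0.48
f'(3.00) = 12.97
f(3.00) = 22.59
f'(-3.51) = -9.95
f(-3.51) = 12.74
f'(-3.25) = -9.03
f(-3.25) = 10.28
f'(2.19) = 10.12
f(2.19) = 13.24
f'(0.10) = 2.76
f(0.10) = -0.22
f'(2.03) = 9.56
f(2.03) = 11.67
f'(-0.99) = -1.07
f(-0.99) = -1.14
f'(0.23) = 3.22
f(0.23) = 0.17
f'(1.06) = 6.14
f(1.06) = 4.05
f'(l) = 3.52*l + 2.41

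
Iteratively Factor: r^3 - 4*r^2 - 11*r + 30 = (r + 3)*(r^2 - 7*r + 10) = (r - 2)*(r + 3)*(r - 5)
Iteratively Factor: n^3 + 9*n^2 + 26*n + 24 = (n + 3)*(n^2 + 6*n + 8) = (n + 3)*(n + 4)*(n + 2)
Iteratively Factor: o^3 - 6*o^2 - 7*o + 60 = (o - 5)*(o^2 - o - 12) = (o - 5)*(o + 3)*(o - 4)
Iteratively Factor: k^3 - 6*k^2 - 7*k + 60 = (k + 3)*(k^2 - 9*k + 20) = (k - 4)*(k + 3)*(k - 5)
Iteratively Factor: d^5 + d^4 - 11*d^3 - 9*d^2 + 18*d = (d)*(d^4 + d^3 - 11*d^2 - 9*d + 18) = d*(d - 1)*(d^3 + 2*d^2 - 9*d - 18) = d*(d - 1)*(d + 2)*(d^2 - 9) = d*(d - 1)*(d + 2)*(d + 3)*(d - 3)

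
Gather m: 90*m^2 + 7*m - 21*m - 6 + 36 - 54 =90*m^2 - 14*m - 24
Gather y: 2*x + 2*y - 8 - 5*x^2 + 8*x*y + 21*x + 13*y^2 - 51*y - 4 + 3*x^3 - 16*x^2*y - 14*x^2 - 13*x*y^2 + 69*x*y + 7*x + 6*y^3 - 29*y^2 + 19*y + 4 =3*x^3 - 19*x^2 + 30*x + 6*y^3 + y^2*(-13*x - 16) + y*(-16*x^2 + 77*x - 30) - 8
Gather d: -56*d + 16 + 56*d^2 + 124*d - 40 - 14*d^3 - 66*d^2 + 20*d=-14*d^3 - 10*d^2 + 88*d - 24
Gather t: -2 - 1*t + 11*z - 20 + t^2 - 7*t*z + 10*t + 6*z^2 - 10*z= t^2 + t*(9 - 7*z) + 6*z^2 + z - 22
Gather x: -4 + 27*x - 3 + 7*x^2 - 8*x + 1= 7*x^2 + 19*x - 6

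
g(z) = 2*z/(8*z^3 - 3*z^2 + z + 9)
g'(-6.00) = 0.00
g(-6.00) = 0.01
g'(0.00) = 0.22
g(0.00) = 0.00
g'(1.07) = -0.05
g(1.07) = 0.13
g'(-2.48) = 0.03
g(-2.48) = 0.04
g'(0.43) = 0.18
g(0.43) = 0.09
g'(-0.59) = 0.81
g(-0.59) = -0.21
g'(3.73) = -0.01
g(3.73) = 0.02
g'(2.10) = -0.05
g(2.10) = 0.06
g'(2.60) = -0.03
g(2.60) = 0.04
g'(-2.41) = 0.03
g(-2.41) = 0.04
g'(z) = 2*z*(-24*z^2 + 6*z - 1)/(8*z^3 - 3*z^2 + z + 9)^2 + 2/(8*z^3 - 3*z^2 + z + 9)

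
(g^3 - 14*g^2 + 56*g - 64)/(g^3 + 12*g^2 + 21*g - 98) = (g^2 - 12*g + 32)/(g^2 + 14*g + 49)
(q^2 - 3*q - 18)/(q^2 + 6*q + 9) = (q - 6)/(q + 3)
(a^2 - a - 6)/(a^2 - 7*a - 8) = (-a^2 + a + 6)/(-a^2 + 7*a + 8)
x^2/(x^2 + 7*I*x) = x/(x + 7*I)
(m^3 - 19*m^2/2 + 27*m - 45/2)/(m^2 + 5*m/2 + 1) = (2*m^3 - 19*m^2 + 54*m - 45)/(2*m^2 + 5*m + 2)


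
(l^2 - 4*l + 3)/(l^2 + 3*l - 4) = (l - 3)/(l + 4)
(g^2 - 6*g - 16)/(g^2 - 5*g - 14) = (g - 8)/(g - 7)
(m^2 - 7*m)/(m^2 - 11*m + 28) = m/(m - 4)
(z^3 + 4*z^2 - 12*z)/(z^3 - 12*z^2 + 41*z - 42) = z*(z + 6)/(z^2 - 10*z + 21)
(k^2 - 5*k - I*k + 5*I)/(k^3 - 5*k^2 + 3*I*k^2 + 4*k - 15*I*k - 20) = 1/(k + 4*I)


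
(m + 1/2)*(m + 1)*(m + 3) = m^3 + 9*m^2/2 + 5*m + 3/2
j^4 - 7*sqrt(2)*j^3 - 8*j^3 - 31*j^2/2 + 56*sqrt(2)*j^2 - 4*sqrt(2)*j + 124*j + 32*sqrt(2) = (j - 8)*(j - 8*sqrt(2))*(j + sqrt(2)/2)^2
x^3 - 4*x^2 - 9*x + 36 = (x - 4)*(x - 3)*(x + 3)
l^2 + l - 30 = (l - 5)*(l + 6)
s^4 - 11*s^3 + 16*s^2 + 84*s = s*(s - 7)*(s - 6)*(s + 2)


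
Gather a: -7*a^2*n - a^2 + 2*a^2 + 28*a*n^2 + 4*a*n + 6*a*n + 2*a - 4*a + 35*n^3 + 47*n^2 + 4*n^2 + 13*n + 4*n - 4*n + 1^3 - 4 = a^2*(1 - 7*n) + a*(28*n^2 + 10*n - 2) + 35*n^3 + 51*n^2 + 13*n - 3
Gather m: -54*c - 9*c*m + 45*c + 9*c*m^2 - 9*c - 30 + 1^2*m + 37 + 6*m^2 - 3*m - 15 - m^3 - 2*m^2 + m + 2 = -18*c - m^3 + m^2*(9*c + 4) + m*(-9*c - 1) - 6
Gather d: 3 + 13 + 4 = 20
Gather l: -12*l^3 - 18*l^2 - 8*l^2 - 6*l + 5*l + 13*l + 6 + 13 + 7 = -12*l^3 - 26*l^2 + 12*l + 26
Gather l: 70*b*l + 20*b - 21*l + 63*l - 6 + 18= 20*b + l*(70*b + 42) + 12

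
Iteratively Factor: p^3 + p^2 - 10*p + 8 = (p - 1)*(p^2 + 2*p - 8) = (p - 1)*(p + 4)*(p - 2)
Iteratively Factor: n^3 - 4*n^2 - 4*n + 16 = (n + 2)*(n^2 - 6*n + 8) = (n - 4)*(n + 2)*(n - 2)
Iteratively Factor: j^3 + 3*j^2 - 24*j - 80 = (j - 5)*(j^2 + 8*j + 16) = (j - 5)*(j + 4)*(j + 4)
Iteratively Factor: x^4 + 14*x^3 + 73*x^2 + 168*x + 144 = (x + 4)*(x^3 + 10*x^2 + 33*x + 36) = (x + 3)*(x + 4)*(x^2 + 7*x + 12) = (x + 3)*(x + 4)^2*(x + 3)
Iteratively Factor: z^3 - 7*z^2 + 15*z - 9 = (z - 3)*(z^2 - 4*z + 3) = (z - 3)^2*(z - 1)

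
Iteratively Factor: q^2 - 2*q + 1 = (q - 1)*(q - 1)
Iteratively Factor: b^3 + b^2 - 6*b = (b)*(b^2 + b - 6) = b*(b + 3)*(b - 2)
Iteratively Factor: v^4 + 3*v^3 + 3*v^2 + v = (v + 1)*(v^3 + 2*v^2 + v) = (v + 1)^2*(v^2 + v) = (v + 1)^3*(v)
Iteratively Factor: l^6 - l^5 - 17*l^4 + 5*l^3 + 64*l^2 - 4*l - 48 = (l - 1)*(l^5 - 17*l^3 - 12*l^2 + 52*l + 48) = (l - 1)*(l + 3)*(l^4 - 3*l^3 - 8*l^2 + 12*l + 16) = (l - 2)*(l - 1)*(l + 3)*(l^3 - l^2 - 10*l - 8) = (l - 2)*(l - 1)*(l + 2)*(l + 3)*(l^2 - 3*l - 4) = (l - 2)*(l - 1)*(l + 1)*(l + 2)*(l + 3)*(l - 4)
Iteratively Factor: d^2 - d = (d)*(d - 1)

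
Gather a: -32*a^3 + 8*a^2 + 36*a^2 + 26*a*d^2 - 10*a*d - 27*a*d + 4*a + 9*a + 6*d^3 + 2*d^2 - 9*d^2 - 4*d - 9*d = -32*a^3 + 44*a^2 + a*(26*d^2 - 37*d + 13) + 6*d^3 - 7*d^2 - 13*d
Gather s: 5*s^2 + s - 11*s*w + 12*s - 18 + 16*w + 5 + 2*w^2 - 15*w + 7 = 5*s^2 + s*(13 - 11*w) + 2*w^2 + w - 6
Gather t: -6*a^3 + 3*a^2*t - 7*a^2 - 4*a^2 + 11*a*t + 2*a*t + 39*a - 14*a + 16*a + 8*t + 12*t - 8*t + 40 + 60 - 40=-6*a^3 - 11*a^2 + 41*a + t*(3*a^2 + 13*a + 12) + 60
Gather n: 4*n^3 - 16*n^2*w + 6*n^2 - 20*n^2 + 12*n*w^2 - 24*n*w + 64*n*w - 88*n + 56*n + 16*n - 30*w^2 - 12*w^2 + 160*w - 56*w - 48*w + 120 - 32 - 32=4*n^3 + n^2*(-16*w - 14) + n*(12*w^2 + 40*w - 16) - 42*w^2 + 56*w + 56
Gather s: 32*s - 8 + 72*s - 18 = 104*s - 26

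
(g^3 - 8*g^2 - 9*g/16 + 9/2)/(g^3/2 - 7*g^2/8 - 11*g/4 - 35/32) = 2*(-16*g^3 + 128*g^2 + 9*g - 72)/(-16*g^3 + 28*g^2 + 88*g + 35)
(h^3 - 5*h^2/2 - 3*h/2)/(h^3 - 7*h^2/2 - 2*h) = (h - 3)/(h - 4)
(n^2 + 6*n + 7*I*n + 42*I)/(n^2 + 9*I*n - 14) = (n + 6)/(n + 2*I)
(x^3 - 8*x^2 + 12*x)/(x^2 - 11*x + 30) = x*(x - 2)/(x - 5)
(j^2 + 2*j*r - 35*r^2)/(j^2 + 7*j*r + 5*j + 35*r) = (j - 5*r)/(j + 5)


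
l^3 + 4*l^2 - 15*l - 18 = (l - 3)*(l + 1)*(l + 6)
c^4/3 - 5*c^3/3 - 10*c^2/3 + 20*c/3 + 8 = (c/3 + 1/3)*(c - 6)*(c - 2)*(c + 2)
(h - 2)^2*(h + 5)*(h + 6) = h^4 + 7*h^3 - 10*h^2 - 76*h + 120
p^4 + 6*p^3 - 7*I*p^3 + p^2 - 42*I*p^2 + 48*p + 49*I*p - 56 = (p - 1)*(p + 7)*(p - 8*I)*(p + I)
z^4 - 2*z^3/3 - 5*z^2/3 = z^2*(z - 5/3)*(z + 1)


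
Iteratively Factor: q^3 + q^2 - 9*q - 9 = (q + 1)*(q^2 - 9) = (q + 1)*(q + 3)*(q - 3)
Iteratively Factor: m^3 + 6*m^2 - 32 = (m - 2)*(m^2 + 8*m + 16) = (m - 2)*(m + 4)*(m + 4)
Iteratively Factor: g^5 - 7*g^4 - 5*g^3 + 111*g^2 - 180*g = (g - 3)*(g^4 - 4*g^3 - 17*g^2 + 60*g) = (g - 3)^2*(g^3 - g^2 - 20*g) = g*(g - 3)^2*(g^2 - g - 20) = g*(g - 3)^2*(g + 4)*(g - 5)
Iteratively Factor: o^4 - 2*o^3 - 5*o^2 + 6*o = (o - 3)*(o^3 + o^2 - 2*o) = (o - 3)*(o - 1)*(o^2 + 2*o) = (o - 3)*(o - 1)*(o + 2)*(o)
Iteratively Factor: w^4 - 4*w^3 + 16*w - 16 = (w - 2)*(w^3 - 2*w^2 - 4*w + 8) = (w - 2)^2*(w^2 - 4) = (w - 2)^2*(w + 2)*(w - 2)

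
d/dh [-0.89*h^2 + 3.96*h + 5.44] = 3.96 - 1.78*h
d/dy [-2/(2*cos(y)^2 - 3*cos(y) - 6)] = 2*(3 - 4*cos(y))*sin(y)/(3*cos(y) - cos(2*y) + 5)^2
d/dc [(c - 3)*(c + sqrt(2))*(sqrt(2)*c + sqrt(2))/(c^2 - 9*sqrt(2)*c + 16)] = (sqrt(2)*c^4 - 36*c^3 + 40*c^2 + 33*sqrt(2)*c^2 - 64*sqrt(2)*c + 76*c - 102*sqrt(2) - 64)/(c^4 - 18*sqrt(2)*c^3 + 194*c^2 - 288*sqrt(2)*c + 256)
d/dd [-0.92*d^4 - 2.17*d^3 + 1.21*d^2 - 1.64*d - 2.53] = -3.68*d^3 - 6.51*d^2 + 2.42*d - 1.64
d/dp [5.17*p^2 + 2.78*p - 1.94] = 10.34*p + 2.78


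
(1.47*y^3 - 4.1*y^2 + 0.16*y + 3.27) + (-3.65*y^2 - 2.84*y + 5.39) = 1.47*y^3 - 7.75*y^2 - 2.68*y + 8.66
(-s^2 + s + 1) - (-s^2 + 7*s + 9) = -6*s - 8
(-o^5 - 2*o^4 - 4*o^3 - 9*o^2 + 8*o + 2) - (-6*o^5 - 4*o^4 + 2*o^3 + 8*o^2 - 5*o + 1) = 5*o^5 + 2*o^4 - 6*o^3 - 17*o^2 + 13*o + 1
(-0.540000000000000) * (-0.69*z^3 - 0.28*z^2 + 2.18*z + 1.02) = 0.3726*z^3 + 0.1512*z^2 - 1.1772*z - 0.5508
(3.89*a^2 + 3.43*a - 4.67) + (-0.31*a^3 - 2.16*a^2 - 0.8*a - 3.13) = -0.31*a^3 + 1.73*a^2 + 2.63*a - 7.8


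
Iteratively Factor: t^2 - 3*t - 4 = (t - 4)*(t + 1)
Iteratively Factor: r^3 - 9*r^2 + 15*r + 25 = (r - 5)*(r^2 - 4*r - 5) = (r - 5)*(r + 1)*(r - 5)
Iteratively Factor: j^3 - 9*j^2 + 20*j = (j - 5)*(j^2 - 4*j) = j*(j - 5)*(j - 4)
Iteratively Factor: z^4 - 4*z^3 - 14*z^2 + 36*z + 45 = (z - 3)*(z^3 - z^2 - 17*z - 15) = (z - 3)*(z + 3)*(z^2 - 4*z - 5) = (z - 5)*(z - 3)*(z + 3)*(z + 1)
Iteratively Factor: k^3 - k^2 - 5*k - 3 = (k + 1)*(k^2 - 2*k - 3) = (k + 1)^2*(k - 3)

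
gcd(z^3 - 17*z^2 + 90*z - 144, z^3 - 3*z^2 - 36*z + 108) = z^2 - 9*z + 18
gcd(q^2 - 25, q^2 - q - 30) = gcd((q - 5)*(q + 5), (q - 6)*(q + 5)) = q + 5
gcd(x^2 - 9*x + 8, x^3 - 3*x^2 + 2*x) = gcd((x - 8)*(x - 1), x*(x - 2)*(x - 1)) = x - 1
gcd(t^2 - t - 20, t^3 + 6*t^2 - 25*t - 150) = t - 5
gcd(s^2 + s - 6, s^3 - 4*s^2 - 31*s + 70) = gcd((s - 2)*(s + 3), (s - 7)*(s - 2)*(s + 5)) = s - 2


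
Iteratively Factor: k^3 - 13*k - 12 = (k - 4)*(k^2 + 4*k + 3) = (k - 4)*(k + 3)*(k + 1)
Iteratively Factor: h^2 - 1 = (h - 1)*(h + 1)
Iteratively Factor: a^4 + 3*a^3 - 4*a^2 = (a)*(a^3 + 3*a^2 - 4*a) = a*(a - 1)*(a^2 + 4*a) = a^2*(a - 1)*(a + 4)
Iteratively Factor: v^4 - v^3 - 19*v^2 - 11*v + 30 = (v + 2)*(v^3 - 3*v^2 - 13*v + 15) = (v - 1)*(v + 2)*(v^2 - 2*v - 15) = (v - 1)*(v + 2)*(v + 3)*(v - 5)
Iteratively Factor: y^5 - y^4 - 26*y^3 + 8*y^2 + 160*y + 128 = (y - 4)*(y^4 + 3*y^3 - 14*y^2 - 48*y - 32) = (y - 4)*(y + 4)*(y^3 - y^2 - 10*y - 8) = (y - 4)*(y + 2)*(y + 4)*(y^2 - 3*y - 4) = (y - 4)*(y + 1)*(y + 2)*(y + 4)*(y - 4)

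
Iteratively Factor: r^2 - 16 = (r + 4)*(r - 4)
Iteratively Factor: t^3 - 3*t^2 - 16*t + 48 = (t - 3)*(t^2 - 16) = (t - 3)*(t + 4)*(t - 4)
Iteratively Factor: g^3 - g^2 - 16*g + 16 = (g - 1)*(g^2 - 16) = (g - 1)*(g + 4)*(g - 4)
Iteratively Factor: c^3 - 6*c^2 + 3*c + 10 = (c + 1)*(c^2 - 7*c + 10) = (c - 2)*(c + 1)*(c - 5)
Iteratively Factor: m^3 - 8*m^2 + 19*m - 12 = (m - 1)*(m^2 - 7*m + 12) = (m - 3)*(m - 1)*(m - 4)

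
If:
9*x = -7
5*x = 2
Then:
No Solution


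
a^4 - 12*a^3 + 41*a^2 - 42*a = a*(a - 7)*(a - 3)*(a - 2)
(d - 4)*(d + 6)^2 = d^3 + 8*d^2 - 12*d - 144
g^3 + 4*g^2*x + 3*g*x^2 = g*(g + x)*(g + 3*x)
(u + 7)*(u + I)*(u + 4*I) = u^3 + 7*u^2 + 5*I*u^2 - 4*u + 35*I*u - 28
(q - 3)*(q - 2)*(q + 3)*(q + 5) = q^4 + 3*q^3 - 19*q^2 - 27*q + 90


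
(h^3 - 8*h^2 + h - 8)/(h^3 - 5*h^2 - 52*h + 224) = (h^2 + 1)/(h^2 + 3*h - 28)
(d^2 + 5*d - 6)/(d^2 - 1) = (d + 6)/(d + 1)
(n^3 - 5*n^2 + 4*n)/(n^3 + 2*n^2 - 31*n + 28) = n/(n + 7)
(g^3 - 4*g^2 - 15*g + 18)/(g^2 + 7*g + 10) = (g^3 - 4*g^2 - 15*g + 18)/(g^2 + 7*g + 10)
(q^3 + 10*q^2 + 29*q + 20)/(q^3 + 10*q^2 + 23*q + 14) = (q^2 + 9*q + 20)/(q^2 + 9*q + 14)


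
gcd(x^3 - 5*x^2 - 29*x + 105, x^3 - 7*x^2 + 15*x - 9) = x - 3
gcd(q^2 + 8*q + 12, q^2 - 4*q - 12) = q + 2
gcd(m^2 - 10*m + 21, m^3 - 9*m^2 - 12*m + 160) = 1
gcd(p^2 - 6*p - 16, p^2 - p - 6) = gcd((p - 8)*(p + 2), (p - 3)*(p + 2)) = p + 2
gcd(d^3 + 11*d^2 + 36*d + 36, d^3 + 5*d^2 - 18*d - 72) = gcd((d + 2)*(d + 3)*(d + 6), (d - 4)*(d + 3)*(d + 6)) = d^2 + 9*d + 18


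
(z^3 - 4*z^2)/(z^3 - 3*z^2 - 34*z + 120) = z^2/(z^2 + z - 30)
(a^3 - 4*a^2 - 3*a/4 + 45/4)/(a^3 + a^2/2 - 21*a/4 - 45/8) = 2*(a - 3)/(2*a + 3)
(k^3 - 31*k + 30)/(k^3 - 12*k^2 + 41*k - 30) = (k + 6)/(k - 6)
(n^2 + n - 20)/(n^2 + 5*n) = (n - 4)/n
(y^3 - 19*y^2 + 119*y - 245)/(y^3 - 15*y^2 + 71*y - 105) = (y - 7)/(y - 3)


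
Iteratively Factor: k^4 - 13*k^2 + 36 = (k + 2)*(k^3 - 2*k^2 - 9*k + 18) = (k + 2)*(k + 3)*(k^2 - 5*k + 6) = (k - 3)*(k + 2)*(k + 3)*(k - 2)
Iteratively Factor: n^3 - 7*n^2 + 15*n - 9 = (n - 3)*(n^2 - 4*n + 3) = (n - 3)^2*(n - 1)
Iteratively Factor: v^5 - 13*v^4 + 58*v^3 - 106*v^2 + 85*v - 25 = (v - 1)*(v^4 - 12*v^3 + 46*v^2 - 60*v + 25) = (v - 5)*(v - 1)*(v^3 - 7*v^2 + 11*v - 5) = (v - 5)*(v - 1)^2*(v^2 - 6*v + 5) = (v - 5)^2*(v - 1)^2*(v - 1)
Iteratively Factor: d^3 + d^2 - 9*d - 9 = (d + 1)*(d^2 - 9) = (d + 1)*(d + 3)*(d - 3)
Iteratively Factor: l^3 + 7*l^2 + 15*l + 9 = (l + 3)*(l^2 + 4*l + 3) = (l + 3)^2*(l + 1)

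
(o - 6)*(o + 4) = o^2 - 2*o - 24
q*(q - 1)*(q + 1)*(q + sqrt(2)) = q^4 + sqrt(2)*q^3 - q^2 - sqrt(2)*q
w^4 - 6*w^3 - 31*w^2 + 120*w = w*(w - 8)*(w - 3)*(w + 5)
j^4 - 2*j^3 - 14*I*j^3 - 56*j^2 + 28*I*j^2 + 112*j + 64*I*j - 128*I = (j - 2)*(j - 8*I)*(j - 4*I)*(j - 2*I)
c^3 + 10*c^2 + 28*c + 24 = (c + 2)^2*(c + 6)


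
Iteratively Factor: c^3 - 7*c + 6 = (c - 2)*(c^2 + 2*c - 3) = (c - 2)*(c - 1)*(c + 3)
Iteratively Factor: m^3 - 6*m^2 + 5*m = (m - 5)*(m^2 - m) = (m - 5)*(m - 1)*(m)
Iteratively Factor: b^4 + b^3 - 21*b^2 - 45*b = (b)*(b^3 + b^2 - 21*b - 45) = b*(b + 3)*(b^2 - 2*b - 15) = b*(b - 5)*(b + 3)*(b + 3)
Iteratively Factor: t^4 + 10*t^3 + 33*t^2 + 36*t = (t + 4)*(t^3 + 6*t^2 + 9*t) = t*(t + 4)*(t^2 + 6*t + 9) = t*(t + 3)*(t + 4)*(t + 3)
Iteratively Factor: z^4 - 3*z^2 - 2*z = (z - 2)*(z^3 + 2*z^2 + z) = z*(z - 2)*(z^2 + 2*z + 1) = z*(z - 2)*(z + 1)*(z + 1)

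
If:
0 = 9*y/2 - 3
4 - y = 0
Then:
No Solution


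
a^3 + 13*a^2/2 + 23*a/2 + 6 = (a + 1)*(a + 3/2)*(a + 4)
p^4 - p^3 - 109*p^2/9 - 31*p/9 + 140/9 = (p - 4)*(p - 1)*(p + 5/3)*(p + 7/3)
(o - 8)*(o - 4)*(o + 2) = o^3 - 10*o^2 + 8*o + 64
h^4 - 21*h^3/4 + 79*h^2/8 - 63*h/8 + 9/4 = (h - 2)*(h - 3/2)*(h - 1)*(h - 3/4)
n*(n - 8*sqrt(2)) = n^2 - 8*sqrt(2)*n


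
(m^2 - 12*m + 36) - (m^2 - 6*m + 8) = 28 - 6*m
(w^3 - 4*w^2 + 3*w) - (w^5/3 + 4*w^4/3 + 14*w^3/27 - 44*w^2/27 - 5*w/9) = -w^5/3 - 4*w^4/3 + 13*w^3/27 - 64*w^2/27 + 32*w/9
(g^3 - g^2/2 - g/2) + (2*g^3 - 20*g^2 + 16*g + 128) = 3*g^3 - 41*g^2/2 + 31*g/2 + 128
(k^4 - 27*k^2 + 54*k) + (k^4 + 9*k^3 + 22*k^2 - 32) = 2*k^4 + 9*k^3 - 5*k^2 + 54*k - 32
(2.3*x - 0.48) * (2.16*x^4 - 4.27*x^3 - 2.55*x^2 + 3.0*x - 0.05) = 4.968*x^5 - 10.8578*x^4 - 3.8154*x^3 + 8.124*x^2 - 1.555*x + 0.024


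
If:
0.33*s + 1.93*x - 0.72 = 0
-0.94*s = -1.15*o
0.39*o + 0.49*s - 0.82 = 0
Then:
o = 0.83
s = 1.01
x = 0.20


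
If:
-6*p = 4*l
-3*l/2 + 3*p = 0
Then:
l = 0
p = 0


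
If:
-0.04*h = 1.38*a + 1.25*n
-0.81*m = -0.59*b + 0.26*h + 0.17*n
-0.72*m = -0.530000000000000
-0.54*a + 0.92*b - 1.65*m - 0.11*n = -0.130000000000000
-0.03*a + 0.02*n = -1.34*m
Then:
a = 18.53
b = 9.48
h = 33.30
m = 0.74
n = -21.52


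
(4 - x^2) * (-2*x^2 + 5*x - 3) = 2*x^4 - 5*x^3 - 5*x^2 + 20*x - 12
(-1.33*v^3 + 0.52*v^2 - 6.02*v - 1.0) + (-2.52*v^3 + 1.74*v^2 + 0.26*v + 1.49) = -3.85*v^3 + 2.26*v^2 - 5.76*v + 0.49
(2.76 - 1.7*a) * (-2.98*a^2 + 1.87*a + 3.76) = 5.066*a^3 - 11.4038*a^2 - 1.2308*a + 10.3776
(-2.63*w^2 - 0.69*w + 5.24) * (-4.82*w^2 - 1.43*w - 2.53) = 12.6766*w^4 + 7.0867*w^3 - 17.6162*w^2 - 5.7475*w - 13.2572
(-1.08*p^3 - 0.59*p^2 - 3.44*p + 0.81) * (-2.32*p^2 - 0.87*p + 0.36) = 2.5056*p^5 + 2.3084*p^4 + 8.1053*p^3 + 0.9012*p^2 - 1.9431*p + 0.2916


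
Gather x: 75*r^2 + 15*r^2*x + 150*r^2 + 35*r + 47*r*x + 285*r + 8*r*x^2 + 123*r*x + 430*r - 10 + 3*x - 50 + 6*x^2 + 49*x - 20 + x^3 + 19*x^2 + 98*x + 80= 225*r^2 + 750*r + x^3 + x^2*(8*r + 25) + x*(15*r^2 + 170*r + 150)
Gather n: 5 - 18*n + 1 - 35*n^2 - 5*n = -35*n^2 - 23*n + 6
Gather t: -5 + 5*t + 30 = 5*t + 25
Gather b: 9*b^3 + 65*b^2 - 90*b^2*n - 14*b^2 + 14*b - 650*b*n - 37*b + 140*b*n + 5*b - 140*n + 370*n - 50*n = 9*b^3 + b^2*(51 - 90*n) + b*(-510*n - 18) + 180*n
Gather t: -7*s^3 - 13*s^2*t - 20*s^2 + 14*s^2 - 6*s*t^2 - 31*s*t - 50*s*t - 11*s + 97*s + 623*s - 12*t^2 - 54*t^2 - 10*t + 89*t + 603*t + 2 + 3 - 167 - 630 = -7*s^3 - 6*s^2 + 709*s + t^2*(-6*s - 66) + t*(-13*s^2 - 81*s + 682) - 792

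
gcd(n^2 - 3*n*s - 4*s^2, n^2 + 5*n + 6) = 1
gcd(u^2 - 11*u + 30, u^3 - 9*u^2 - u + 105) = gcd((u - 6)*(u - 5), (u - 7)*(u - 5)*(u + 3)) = u - 5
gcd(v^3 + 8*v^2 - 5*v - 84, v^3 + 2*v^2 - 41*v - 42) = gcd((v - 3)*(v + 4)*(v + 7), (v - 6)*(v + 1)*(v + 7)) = v + 7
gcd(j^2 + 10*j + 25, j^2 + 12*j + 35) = j + 5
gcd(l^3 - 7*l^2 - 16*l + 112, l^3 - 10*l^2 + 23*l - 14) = l - 7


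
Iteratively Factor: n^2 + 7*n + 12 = (n + 3)*(n + 4)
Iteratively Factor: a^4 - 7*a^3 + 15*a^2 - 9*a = (a - 3)*(a^3 - 4*a^2 + 3*a) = (a - 3)*(a - 1)*(a^2 - 3*a) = (a - 3)^2*(a - 1)*(a)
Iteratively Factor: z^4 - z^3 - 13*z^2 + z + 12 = (z - 4)*(z^3 + 3*z^2 - z - 3) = (z - 4)*(z + 1)*(z^2 + 2*z - 3) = (z - 4)*(z + 1)*(z + 3)*(z - 1)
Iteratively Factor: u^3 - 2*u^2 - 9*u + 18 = (u + 3)*(u^2 - 5*u + 6) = (u - 3)*(u + 3)*(u - 2)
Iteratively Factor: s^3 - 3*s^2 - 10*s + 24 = (s - 2)*(s^2 - s - 12) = (s - 4)*(s - 2)*(s + 3)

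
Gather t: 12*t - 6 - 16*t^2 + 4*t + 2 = -16*t^2 + 16*t - 4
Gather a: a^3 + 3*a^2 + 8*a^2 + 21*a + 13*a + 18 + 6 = a^3 + 11*a^2 + 34*a + 24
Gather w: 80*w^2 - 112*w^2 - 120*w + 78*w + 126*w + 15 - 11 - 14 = -32*w^2 + 84*w - 10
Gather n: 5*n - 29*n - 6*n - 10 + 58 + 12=60 - 30*n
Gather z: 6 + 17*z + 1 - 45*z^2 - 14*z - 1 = -45*z^2 + 3*z + 6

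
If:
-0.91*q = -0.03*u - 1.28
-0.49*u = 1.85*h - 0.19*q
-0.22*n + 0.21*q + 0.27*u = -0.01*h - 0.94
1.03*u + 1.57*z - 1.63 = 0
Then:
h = 0.398565171380705*z - 0.269336016908832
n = 7.59513066309183 - 1.90054726171231*z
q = 1.45876453643444 - 0.0502507201536328*z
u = 1.58252427184466 - 1.52427184466019*z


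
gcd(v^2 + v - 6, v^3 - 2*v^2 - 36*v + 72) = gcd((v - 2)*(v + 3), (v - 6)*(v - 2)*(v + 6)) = v - 2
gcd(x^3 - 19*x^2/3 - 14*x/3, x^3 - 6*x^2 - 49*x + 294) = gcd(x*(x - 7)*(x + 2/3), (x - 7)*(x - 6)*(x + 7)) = x - 7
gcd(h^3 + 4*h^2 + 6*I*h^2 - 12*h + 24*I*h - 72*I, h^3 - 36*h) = h + 6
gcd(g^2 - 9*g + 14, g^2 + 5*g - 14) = g - 2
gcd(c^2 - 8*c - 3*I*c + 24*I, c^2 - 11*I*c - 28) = 1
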